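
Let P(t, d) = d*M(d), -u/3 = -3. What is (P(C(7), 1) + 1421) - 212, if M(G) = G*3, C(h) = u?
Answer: 1212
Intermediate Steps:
u = 9 (u = -3*(-3) = 9)
C(h) = 9
M(G) = 3*G
P(t, d) = 3*d**2 (P(t, d) = d*(3*d) = 3*d**2)
(P(C(7), 1) + 1421) - 212 = (3*1**2 + 1421) - 212 = (3*1 + 1421) - 212 = (3 + 1421) - 212 = 1424 - 212 = 1212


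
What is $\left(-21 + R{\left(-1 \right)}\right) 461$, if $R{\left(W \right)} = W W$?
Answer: $-9220$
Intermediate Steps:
$R{\left(W \right)} = W^{2}$
$\left(-21 + R{\left(-1 \right)}\right) 461 = \left(-21 + \left(-1\right)^{2}\right) 461 = \left(-21 + 1\right) 461 = \left(-20\right) 461 = -9220$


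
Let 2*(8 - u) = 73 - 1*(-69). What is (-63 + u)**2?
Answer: 15876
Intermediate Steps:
u = -63 (u = 8 - (73 - 1*(-69))/2 = 8 - (73 + 69)/2 = 8 - 1/2*142 = 8 - 71 = -63)
(-63 + u)**2 = (-63 - 63)**2 = (-126)**2 = 15876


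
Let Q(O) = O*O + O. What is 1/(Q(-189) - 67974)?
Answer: -1/32442 ≈ -3.0824e-5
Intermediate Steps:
Q(O) = O + O² (Q(O) = O² + O = O + O²)
1/(Q(-189) - 67974) = 1/(-189*(1 - 189) - 67974) = 1/(-189*(-188) - 67974) = 1/(35532 - 67974) = 1/(-32442) = -1/32442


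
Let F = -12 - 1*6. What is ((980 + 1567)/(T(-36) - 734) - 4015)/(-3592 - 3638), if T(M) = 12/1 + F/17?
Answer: 49395679/88871160 ≈ 0.55581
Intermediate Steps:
F = -18 (F = -12 - 6 = -18)
T(M) = 186/17 (T(M) = 12/1 - 18/17 = 12*1 - 18*1/17 = 12 - 18/17 = 186/17)
((980 + 1567)/(T(-36) - 734) - 4015)/(-3592 - 3638) = ((980 + 1567)/(186/17 - 734) - 4015)/(-3592 - 3638) = (2547/(-12292/17) - 4015)/(-7230) = (2547*(-17/12292) - 4015)*(-1/7230) = (-43299/12292 - 4015)*(-1/7230) = -49395679/12292*(-1/7230) = 49395679/88871160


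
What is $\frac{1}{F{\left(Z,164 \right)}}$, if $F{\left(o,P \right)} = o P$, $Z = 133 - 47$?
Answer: $\frac{1}{14104} \approx 7.0902 \cdot 10^{-5}$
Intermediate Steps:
$Z = 86$
$F{\left(o,P \right)} = P o$
$\frac{1}{F{\left(Z,164 \right)}} = \frac{1}{164 \cdot 86} = \frac{1}{14104}$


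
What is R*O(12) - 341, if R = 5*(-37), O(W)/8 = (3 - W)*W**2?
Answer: 1917739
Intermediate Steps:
O(W) = 8*W**2*(3 - W) (O(W) = 8*((3 - W)*W**2) = 8*(W**2*(3 - W)) = 8*W**2*(3 - W))
R = -185
R*O(12) - 341 = -1480*12**2*(3 - 1*12) - 341 = -1480*144*(3 - 12) - 341 = -1480*144*(-9) - 341 = -185*(-10368) - 341 = 1918080 - 341 = 1917739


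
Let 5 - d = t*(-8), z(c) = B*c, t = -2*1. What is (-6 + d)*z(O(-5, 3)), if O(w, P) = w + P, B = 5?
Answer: 170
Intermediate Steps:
t = -2
O(w, P) = P + w
z(c) = 5*c
d = -11 (d = 5 - (-2)*(-8) = 5 - 1*16 = 5 - 16 = -11)
(-6 + d)*z(O(-5, 3)) = (-6 - 11)*(5*(3 - 5)) = -85*(-2) = -17*(-10) = 170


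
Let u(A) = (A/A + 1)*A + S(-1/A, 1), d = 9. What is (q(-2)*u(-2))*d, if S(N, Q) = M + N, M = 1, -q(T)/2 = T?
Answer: -90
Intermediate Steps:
q(T) = -2*T
S(N, Q) = 1 + N
u(A) = 1 - 1/A + 2*A (u(A) = (A/A + 1)*A + (1 - 1/A) = (1 + 1)*A + (1 - 1/A) = 2*A + (1 - 1/A) = 1 - 1/A + 2*A)
(q(-2)*u(-2))*d = ((-2*(-2))*(1 - 1/(-2) + 2*(-2)))*9 = (4*(1 - 1*(-½) - 4))*9 = (4*(1 + ½ - 4))*9 = (4*(-5/2))*9 = -10*9 = -90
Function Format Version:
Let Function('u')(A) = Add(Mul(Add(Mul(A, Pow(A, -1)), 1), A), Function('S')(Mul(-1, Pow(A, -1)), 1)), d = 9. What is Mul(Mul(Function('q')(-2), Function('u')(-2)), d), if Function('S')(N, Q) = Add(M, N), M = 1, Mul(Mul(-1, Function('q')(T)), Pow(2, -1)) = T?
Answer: -90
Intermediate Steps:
Function('q')(T) = Mul(-2, T)
Function('S')(N, Q) = Add(1, N)
Function('u')(A) = Add(1, Mul(-1, Pow(A, -1)), Mul(2, A)) (Function('u')(A) = Add(Mul(Add(Mul(A, Pow(A, -1)), 1), A), Add(1, Mul(-1, Pow(A, -1)))) = Add(Mul(Add(1, 1), A), Add(1, Mul(-1, Pow(A, -1)))) = Add(Mul(2, A), Add(1, Mul(-1, Pow(A, -1)))) = Add(1, Mul(-1, Pow(A, -1)), Mul(2, A)))
Mul(Mul(Function('q')(-2), Function('u')(-2)), d) = Mul(Mul(Mul(-2, -2), Add(1, Mul(-1, Pow(-2, -1)), Mul(2, -2))), 9) = Mul(Mul(4, Add(1, Mul(-1, Rational(-1, 2)), -4)), 9) = Mul(Mul(4, Add(1, Rational(1, 2), -4)), 9) = Mul(Mul(4, Rational(-5, 2)), 9) = Mul(-10, 9) = -90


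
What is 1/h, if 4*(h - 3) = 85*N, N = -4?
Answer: -1/82 ≈ -0.012195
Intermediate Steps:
h = -82 (h = 3 + (85*(-4))/4 = 3 + (¼)*(-340) = 3 - 85 = -82)
1/h = 1/(-82) = -1/82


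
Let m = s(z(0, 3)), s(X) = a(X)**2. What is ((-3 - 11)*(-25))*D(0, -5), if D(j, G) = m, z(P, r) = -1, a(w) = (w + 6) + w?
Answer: 5600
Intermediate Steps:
a(w) = 6 + 2*w (a(w) = (6 + w) + w = 6 + 2*w)
s(X) = (6 + 2*X)**2
m = 16 (m = 4*(3 - 1)**2 = 4*2**2 = 4*4 = 16)
D(j, G) = 16
((-3 - 11)*(-25))*D(0, -5) = ((-3 - 11)*(-25))*16 = -14*(-25)*16 = 350*16 = 5600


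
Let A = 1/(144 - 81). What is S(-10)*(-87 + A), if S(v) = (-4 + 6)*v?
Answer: 109600/63 ≈ 1739.7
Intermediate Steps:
S(v) = 2*v
A = 1/63 ≈ 0.015873
S(-10)*(-87 + A) = (2*(-10))*(-87 + 1/63) = -20*(-5480/63) = 109600/63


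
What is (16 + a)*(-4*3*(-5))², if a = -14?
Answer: 7200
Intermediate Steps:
(16 + a)*(-4*3*(-5))² = (16 - 14)*(-4*3*(-5))² = 2*(-12*(-5))² = 2*60² = 2*3600 = 7200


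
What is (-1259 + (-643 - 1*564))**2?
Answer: 6081156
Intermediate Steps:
(-1259 + (-643 - 1*564))**2 = (-1259 + (-643 - 564))**2 = (-1259 - 1207)**2 = (-2466)**2 = 6081156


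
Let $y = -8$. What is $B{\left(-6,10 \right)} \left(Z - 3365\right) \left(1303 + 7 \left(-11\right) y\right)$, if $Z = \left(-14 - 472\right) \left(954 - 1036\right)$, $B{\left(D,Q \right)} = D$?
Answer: $-420111318$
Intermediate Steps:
$Z = 39852$ ($Z = \left(-486\right) \left(-82\right) = 39852$)
$B{\left(-6,10 \right)} \left(Z - 3365\right) \left(1303 + 7 \left(-11\right) y\right) = - 6 \left(39852 - 3365\right) \left(1303 + 7 \left(-11\right) \left(-8\right)\right) = - 6 \cdot 36487 \left(1303 - -616\right) = - 6 \cdot 36487 \left(1303 + 616\right) = - 6 \cdot 36487 \cdot 1919 = \left(-6\right) 70018553 = -420111318$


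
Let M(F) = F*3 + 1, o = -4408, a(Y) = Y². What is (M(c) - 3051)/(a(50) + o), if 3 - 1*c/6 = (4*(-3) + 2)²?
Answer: 1199/477 ≈ 2.5136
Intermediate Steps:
c = -582 (c = 18 - 6*(4*(-3) + 2)² = 18 - 6*(-12 + 2)² = 18 - 6*(-10)² = 18 - 6*100 = 18 - 600 = -582)
M(F) = 1 + 3*F (M(F) = 3*F + 1 = 1 + 3*F)
(M(c) - 3051)/(a(50) + o) = ((1 + 3*(-582)) - 3051)/(50² - 4408) = ((1 - 1746) - 3051)/(2500 - 4408) = (-1745 - 3051)/(-1908) = -4796*(-1/1908) = 1199/477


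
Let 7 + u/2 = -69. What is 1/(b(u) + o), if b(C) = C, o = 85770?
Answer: 1/85618 ≈ 1.1680e-5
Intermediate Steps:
u = -152 (u = -14 + 2*(-69) = -14 - 138 = -152)
1/(b(u) + o) = 1/(-152 + 85770) = 1/85618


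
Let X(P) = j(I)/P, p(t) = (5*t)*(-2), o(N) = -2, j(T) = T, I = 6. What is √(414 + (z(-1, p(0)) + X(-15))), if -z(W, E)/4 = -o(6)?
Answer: 26*√15/5 ≈ 20.140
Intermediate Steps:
p(t) = -10*t
z(W, E) = -8 (z(W, E) = -(-4)*(-2) = -4*2 = -8)
X(P) = 6/P
√(414 + (z(-1, p(0)) + X(-15))) = √(414 + (-8 + 6/(-15))) = √(414 + (-8 + 6*(-1/15))) = √(414 + (-8 - ⅖)) = √(414 - 42/5) = √(2028/5) = 26*√15/5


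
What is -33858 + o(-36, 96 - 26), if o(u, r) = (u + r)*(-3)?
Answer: -33960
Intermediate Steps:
o(u, r) = -3*r - 3*u (o(u, r) = (r + u)*(-3) = -3*r - 3*u)
-33858 + o(-36, 96 - 26) = -33858 + (-3*(96 - 26) - 3*(-36)) = -33858 + (-3*70 + 108) = -33858 + (-210 + 108) = -33858 - 102 = -33960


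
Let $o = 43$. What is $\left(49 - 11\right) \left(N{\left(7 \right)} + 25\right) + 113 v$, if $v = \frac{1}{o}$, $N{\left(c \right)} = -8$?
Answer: $\frac{27891}{43} \approx 648.63$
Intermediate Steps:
$v = \frac{1}{43} \approx 0.023256$
$\left(49 - 11\right) \left(N{\left(7 \right)} + 25\right) + 113 v = \left(49 - 11\right) \left(-8 + 25\right) + 113 \cdot \frac{1}{43} = 38 \cdot 17 + \frac{113}{43} = 646 + \frac{113}{43} = \frac{27891}{43}$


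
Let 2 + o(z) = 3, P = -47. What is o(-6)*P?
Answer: -47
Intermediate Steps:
o(z) = 1 (o(z) = -2 + 3 = 1)
o(-6)*P = 1*(-47) = -47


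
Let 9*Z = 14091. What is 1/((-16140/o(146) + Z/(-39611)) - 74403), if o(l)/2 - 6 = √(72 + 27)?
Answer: -1367147176044/100638994845108593 + 156967968105*√11/2214057886592389046 ≈ -1.3350e-5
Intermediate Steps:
Z = 4697/3 (Z = (⅑)*14091 = 4697/3 ≈ 1565.7)
o(l) = 12 + 6*√11 (o(l) = 12 + 2*√(72 + 27) = 12 + 2*√99 = 12 + 2*(3*√11) = 12 + 6*√11)
1/((-16140/o(146) + Z/(-39611)) - 74403) = 1/((-16140/(12 + 6*√11) + (4697/3)/(-39611)) - 74403) = 1/((-16140/(12 + 6*√11) + (4697/3)*(-1/39611)) - 74403) = 1/((-16140/(12 + 6*√11) - 427/10803) - 74403) = 1/((-427/10803 - 16140/(12 + 6*√11)) - 74403) = 1/(-803776036/10803 - 16140/(12 + 6*√11))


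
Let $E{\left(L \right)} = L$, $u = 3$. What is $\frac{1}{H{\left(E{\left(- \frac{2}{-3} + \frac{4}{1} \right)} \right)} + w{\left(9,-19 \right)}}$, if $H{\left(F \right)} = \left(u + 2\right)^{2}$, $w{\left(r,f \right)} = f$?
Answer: $\frac{1}{6} \approx 0.16667$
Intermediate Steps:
$H{\left(F \right)} = 25$ ($H{\left(F \right)} = \left(3 + 2\right)^{2} = 5^{2} = 25$)
$\frac{1}{H{\left(E{\left(- \frac{2}{-3} + \frac{4}{1} \right)} \right)} + w{\left(9,-19 \right)}} = \frac{1}{25 - 19} = \frac{1}{6}$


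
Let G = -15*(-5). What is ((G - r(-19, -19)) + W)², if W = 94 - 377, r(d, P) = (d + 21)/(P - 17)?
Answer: 14010049/324 ≈ 43241.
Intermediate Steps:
r(d, P) = (21 + d)/(-17 + P)
G = 75
W = -283
((G - r(-19, -19)) + W)² = ((75 - (21 - 19)/(-17 - 19)) - 283)² = ((75 - 2/(-36)) - 283)² = ((75 - (-1)*2/36) - 283)² = ((75 - 1*(-1/18)) - 283)² = ((75 + 1/18) - 283)² = (1351/18 - 283)² = (-3743/18)² = 14010049/324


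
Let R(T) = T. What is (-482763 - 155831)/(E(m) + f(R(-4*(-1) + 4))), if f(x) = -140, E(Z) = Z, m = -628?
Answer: 319297/384 ≈ 831.50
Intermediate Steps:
(-482763 - 155831)/(E(m) + f(R(-4*(-1) + 4))) = (-482763 - 155831)/(-628 - 140) = -638594/(-768) = -638594*(-1/768) = 319297/384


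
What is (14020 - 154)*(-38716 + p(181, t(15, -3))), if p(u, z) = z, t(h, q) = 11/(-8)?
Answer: -2147420487/4 ≈ -5.3686e+8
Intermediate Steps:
t(h, q) = -11/8 (t(h, q) = 11*(-1/8) = -11/8)
(14020 - 154)*(-38716 + p(181, t(15, -3))) = (14020 - 154)*(-38716 - 11/8) = 13866*(-309739/8) = -2147420487/4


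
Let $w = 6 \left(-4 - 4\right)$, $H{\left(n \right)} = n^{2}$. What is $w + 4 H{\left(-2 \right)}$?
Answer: $-32$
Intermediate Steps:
$w = -48$ ($w = 6 \left(-8\right) = -48$)
$w + 4 H{\left(-2 \right)} = -48 + 4 \left(-2\right)^{2} = -48 + 4 \cdot 4 = -48 + 16 = -32$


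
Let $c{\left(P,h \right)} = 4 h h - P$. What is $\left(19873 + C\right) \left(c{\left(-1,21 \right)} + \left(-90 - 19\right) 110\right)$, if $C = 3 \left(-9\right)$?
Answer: $-202925350$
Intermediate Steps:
$C = -27$
$c{\left(P,h \right)} = - P + 4 h^{2}$ ($c{\left(P,h \right)} = 4 h^{2} - P = - P + 4 h^{2}$)
$\left(19873 + C\right) \left(c{\left(-1,21 \right)} + \left(-90 - 19\right) 110\right) = \left(19873 - 27\right) \left(\left(\left(-1\right) \left(-1\right) + 4 \cdot 21^{2}\right) + \left(-90 - 19\right) 110\right) = 19846 \left(\left(1 + 4 \cdot 441\right) - 11990\right) = 19846 \left(\left(1 + 1764\right) - 11990\right) = 19846 \left(1765 - 11990\right) = 19846 \left(-10225\right) = -202925350$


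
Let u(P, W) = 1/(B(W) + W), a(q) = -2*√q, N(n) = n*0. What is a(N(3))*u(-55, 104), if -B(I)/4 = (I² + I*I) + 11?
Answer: 0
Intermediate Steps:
N(n) = 0
B(I) = -44 - 8*I² (B(I) = -4*((I² + I*I) + 11) = -4*((I² + I²) + 11) = -4*(2*I² + 11) = -4*(11 + 2*I²) = -44 - 8*I²)
u(P, W) = 1/(-44 + W - 8*W²) (u(P, W) = 1/((-44 - 8*W²) + W) = 1/(-44 + W - 8*W²))
a(N(3))*u(-55, 104) = (-2*√0)*(-1/(44 - 1*104 + 8*104²)) = (-2*0)*(-1/(44 - 104 + 8*10816)) = 0*(-1/(44 - 104 + 86528)) = 0*(-1/86468) = 0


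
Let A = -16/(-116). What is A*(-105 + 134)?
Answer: 4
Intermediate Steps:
A = 4/29 (A = -16*(-1/116) = 4/29 ≈ 0.13793)
A*(-105 + 134) = 4*(-105 + 134)/29 = (4/29)*29 = 4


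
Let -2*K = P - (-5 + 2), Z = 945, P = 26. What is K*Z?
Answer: -27405/2 ≈ -13703.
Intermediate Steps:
K = -29/2 (K = -(26 - (-5 + 2))/2 = -(26 - 1*(-3))/2 = -(26 + 3)/2 = -½*29 = -29/2 ≈ -14.500)
K*Z = -29/2*945 = -27405/2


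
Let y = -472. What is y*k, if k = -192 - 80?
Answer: 128384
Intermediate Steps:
k = -272
y*k = -472*(-272) = 128384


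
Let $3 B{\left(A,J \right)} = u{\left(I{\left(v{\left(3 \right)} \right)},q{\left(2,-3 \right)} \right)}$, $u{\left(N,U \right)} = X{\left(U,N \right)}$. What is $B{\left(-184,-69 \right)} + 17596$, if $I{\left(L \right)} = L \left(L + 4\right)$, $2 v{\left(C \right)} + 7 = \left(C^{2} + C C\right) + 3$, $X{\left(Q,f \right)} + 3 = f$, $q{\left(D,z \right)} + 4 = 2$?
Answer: $\frac{52862}{3} \approx 17621.0$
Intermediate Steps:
$q{\left(D,z \right)} = -2$ ($q{\left(D,z \right)} = -4 + 2 = -2$)
$X{\left(Q,f \right)} = -3 + f$
$v{\left(C \right)} = -2 + C^{2}$ ($v{\left(C \right)} = - \frac{7}{2} + \frac{\left(C^{2} + C C\right) + 3}{2} = - \frac{7}{2} + \frac{\left(C^{2} + C^{2}\right) + 3}{2} = - \frac{7}{2} + \frac{2 C^{2} + 3}{2} = - \frac{7}{2} + \frac{3 + 2 C^{2}}{2} = - \frac{7}{2} + \left(\frac{3}{2} + C^{2}\right) = -2 + C^{2}$)
$I{\left(L \right)} = L \left(4 + L\right)$
$u{\left(N,U \right)} = -3 + N$
$B{\left(A,J \right)} = \frac{74}{3}$ ($B{\left(A,J \right)} = \frac{-3 + \left(-2 + 3^{2}\right) \left(4 - \left(2 - 3^{2}\right)\right)}{3} = \frac{-3 + \left(-2 + 9\right) \left(4 + \left(-2 + 9\right)\right)}{3} = \frac{-3 + 7 \left(4 + 7\right)}{3} = \frac{-3 + 7 \cdot 11}{3} = \frac{-3 + 77}{3} = \frac{1}{3} \cdot 74 = \frac{74}{3}$)
$B{\left(-184,-69 \right)} + 17596 = \frac{74}{3} + 17596 = \frac{52862}{3}$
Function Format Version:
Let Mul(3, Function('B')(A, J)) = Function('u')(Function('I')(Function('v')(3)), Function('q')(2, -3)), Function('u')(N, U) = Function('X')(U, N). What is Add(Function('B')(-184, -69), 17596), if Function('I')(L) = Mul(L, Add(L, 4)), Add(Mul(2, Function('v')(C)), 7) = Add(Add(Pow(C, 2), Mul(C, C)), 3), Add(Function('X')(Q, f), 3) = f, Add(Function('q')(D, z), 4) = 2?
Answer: Rational(52862, 3) ≈ 17621.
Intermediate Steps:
Function('q')(D, z) = -2 (Function('q')(D, z) = Add(-4, 2) = -2)
Function('X')(Q, f) = Add(-3, f)
Function('v')(C) = Add(-2, Pow(C, 2)) (Function('v')(C) = Add(Rational(-7, 2), Mul(Rational(1, 2), Add(Add(Pow(C, 2), Mul(C, C)), 3))) = Add(Rational(-7, 2), Mul(Rational(1, 2), Add(Add(Pow(C, 2), Pow(C, 2)), 3))) = Add(Rational(-7, 2), Mul(Rational(1, 2), Add(Mul(2, Pow(C, 2)), 3))) = Add(Rational(-7, 2), Mul(Rational(1, 2), Add(3, Mul(2, Pow(C, 2))))) = Add(Rational(-7, 2), Add(Rational(3, 2), Pow(C, 2))) = Add(-2, Pow(C, 2)))
Function('I')(L) = Mul(L, Add(4, L))
Function('u')(N, U) = Add(-3, N)
Function('B')(A, J) = Rational(74, 3) (Function('B')(A, J) = Mul(Rational(1, 3), Add(-3, Mul(Add(-2, Pow(3, 2)), Add(4, Add(-2, Pow(3, 2)))))) = Mul(Rational(1, 3), Add(-3, Mul(Add(-2, 9), Add(4, Add(-2, 9))))) = Mul(Rational(1, 3), Add(-3, Mul(7, Add(4, 7)))) = Mul(Rational(1, 3), Add(-3, Mul(7, 11))) = Mul(Rational(1, 3), Add(-3, 77)) = Mul(Rational(1, 3), 74) = Rational(74, 3))
Add(Function('B')(-184, -69), 17596) = Add(Rational(74, 3), 17596) = Rational(52862, 3)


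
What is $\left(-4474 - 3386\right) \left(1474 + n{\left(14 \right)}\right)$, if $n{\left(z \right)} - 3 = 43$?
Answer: $-11947200$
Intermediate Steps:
$n{\left(z \right)} = 46$ ($n{\left(z \right)} = 3 + 43 = 46$)
$\left(-4474 - 3386\right) \left(1474 + n{\left(14 \right)}\right) = \left(-4474 - 3386\right) \left(1474 + 46\right) = \left(-7860\right) 1520 = -11947200$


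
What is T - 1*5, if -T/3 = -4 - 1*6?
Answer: 25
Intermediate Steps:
T = 30 (T = -3*(-4 - 1*6) = -3*(-4 - 6) = -3*(-10) = 30)
T - 1*5 = 30 - 1*5 = 30 - 5 = 25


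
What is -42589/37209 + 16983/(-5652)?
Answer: -617575/148836 ≈ -4.1494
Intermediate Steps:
-42589/37209 + 16983/(-5652) = -42589*1/37209 + 16983*(-1/5652) = -42589/37209 - 1887/628 = -617575/148836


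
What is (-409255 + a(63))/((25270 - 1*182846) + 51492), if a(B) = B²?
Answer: 202643/53042 ≈ 3.8204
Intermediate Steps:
(-409255 + a(63))/((25270 - 1*182846) + 51492) = (-409255 + 63²)/((25270 - 1*182846) + 51492) = (-409255 + 3969)/((25270 - 182846) + 51492) = -405286/(-157576 + 51492) = -405286/(-106084) = -405286*(-1/106084) = 202643/53042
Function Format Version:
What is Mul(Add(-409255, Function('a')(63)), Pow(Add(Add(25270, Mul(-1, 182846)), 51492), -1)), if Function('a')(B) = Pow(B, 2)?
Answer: Rational(202643, 53042) ≈ 3.8204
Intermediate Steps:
Mul(Add(-409255, Function('a')(63)), Pow(Add(Add(25270, Mul(-1, 182846)), 51492), -1)) = Mul(Add(-409255, Pow(63, 2)), Pow(Add(Add(25270, Mul(-1, 182846)), 51492), -1)) = Mul(Add(-409255, 3969), Pow(Add(Add(25270, -182846), 51492), -1)) = Mul(-405286, Pow(Add(-157576, 51492), -1)) = Mul(-405286, Pow(-106084, -1)) = Mul(-405286, Rational(-1, 106084)) = Rational(202643, 53042)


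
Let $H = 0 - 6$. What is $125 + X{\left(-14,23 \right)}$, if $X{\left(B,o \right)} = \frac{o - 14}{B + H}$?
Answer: $\frac{2491}{20} \approx 124.55$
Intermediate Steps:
$H = -6$ ($H = 0 - 6 = -6$)
$X{\left(B,o \right)} = \frac{-14 + o}{-6 + B}$ ($X{\left(B,o \right)} = \frac{o - 14}{B - 6} = \frac{-14 + o}{-6 + B}$)
$125 + X{\left(-14,23 \right)} = 125 + \frac{-14 + 23}{-6 - 14} = 125 + \frac{1}{-20} \cdot 9 = 125 - \frac{9}{20} = \frac{2491}{20}$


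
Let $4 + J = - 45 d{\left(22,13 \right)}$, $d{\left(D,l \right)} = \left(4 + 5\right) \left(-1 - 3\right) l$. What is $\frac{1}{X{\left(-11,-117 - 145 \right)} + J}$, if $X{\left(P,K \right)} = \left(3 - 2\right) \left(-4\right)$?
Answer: $\frac{1}{21052} \approx 4.7501 \cdot 10^{-5}$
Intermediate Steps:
$d{\left(D,l \right)} = - 36 l$ ($d{\left(D,l \right)} = 9 \left(- 4 l\right) = - 36 l$)
$J = 21056$ ($J = -4 - 45 \left(\left(-36\right) 13\right) = -4 - -21060 = -4 + 21060 = 21056$)
$X{\left(P,K \right)} = -4$ ($X{\left(P,K \right)} = 1 \left(-4\right) = -4$)
$\frac{1}{X{\left(-11,-117 - 145 \right)} + J} = \frac{1}{-4 + 21056} = \frac{1}{21052}$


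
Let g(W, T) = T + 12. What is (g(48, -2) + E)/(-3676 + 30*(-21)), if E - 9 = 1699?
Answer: -859/2153 ≈ -0.39898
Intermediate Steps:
E = 1708 (E = 9 + 1699 = 1708)
g(W, T) = 12 + T
(g(48, -2) + E)/(-3676 + 30*(-21)) = ((12 - 2) + 1708)/(-3676 + 30*(-21)) = (10 + 1708)/(-3676 - 630) = 1718/(-4306) = 1718*(-1/4306) = -859/2153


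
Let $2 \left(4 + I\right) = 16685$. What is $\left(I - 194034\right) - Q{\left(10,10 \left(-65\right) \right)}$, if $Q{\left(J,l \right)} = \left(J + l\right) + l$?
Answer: $- \frac{368811}{2} \approx -1.8441 \cdot 10^{5}$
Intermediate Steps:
$Q{\left(J,l \right)} = J + 2 l$
$I = \frac{16677}{2}$ ($I = -4 + \frac{1}{2} \cdot 16685 = -4 + \frac{16685}{2} = \frac{16677}{2} \approx 8338.5$)
$\left(I - 194034\right) - Q{\left(10,10 \left(-65\right) \right)} = \left(\frac{16677}{2} - 194034\right) - \left(10 + 2 \cdot 10 \left(-65\right)\right) = \left(\frac{16677}{2} - 194034\right) - \left(10 + 2 \left(-650\right)\right) = - \frac{371391}{2} - \left(10 - 1300\right) = - \frac{371391}{2} - -1290 = - \frac{371391}{2} + 1290 = - \frac{368811}{2}$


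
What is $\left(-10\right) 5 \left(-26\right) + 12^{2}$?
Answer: $1444$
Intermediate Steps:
$\left(-10\right) 5 \left(-26\right) + 12^{2} = \left(-50\right) \left(-26\right) + 144 = 1300 + 144 = 1444$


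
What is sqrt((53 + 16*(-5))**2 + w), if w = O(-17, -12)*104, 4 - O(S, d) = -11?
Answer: sqrt(2289) ≈ 47.844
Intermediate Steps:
O(S, d) = 15 (O(S, d) = 4 - 1*(-11) = 4 + 11 = 15)
w = 1560 (w = 15*104 = 1560)
sqrt((53 + 16*(-5))**2 + w) = sqrt((53 + 16*(-5))**2 + 1560) = sqrt((53 - 80)**2 + 1560) = sqrt((-27)**2 + 1560) = sqrt(729 + 1560) = sqrt(2289)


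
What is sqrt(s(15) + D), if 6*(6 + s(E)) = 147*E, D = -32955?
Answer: 3*I*sqrt(14486)/2 ≈ 180.54*I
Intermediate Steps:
s(E) = -6 + 49*E/2 (s(E) = -6 + (147*E)/6 = -6 + 49*E/2)
sqrt(s(15) + D) = sqrt((-6 + (49/2)*15) - 32955) = sqrt((-6 + 735/2) - 32955) = sqrt(723/2 - 32955) = sqrt(-65187/2) = 3*I*sqrt(14486)/2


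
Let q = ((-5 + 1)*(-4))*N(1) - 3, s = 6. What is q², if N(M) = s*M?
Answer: 8649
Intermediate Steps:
N(M) = 6*M
q = 93 (q = ((-5 + 1)*(-4))*(6*1) - 3 = -4*(-4)*6 - 3 = 16*6 - 3 = 96 - 3 = 93)
q² = 93² = 8649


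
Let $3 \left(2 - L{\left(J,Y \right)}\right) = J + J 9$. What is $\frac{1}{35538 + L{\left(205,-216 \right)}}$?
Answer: $\frac{3}{104570} \approx 2.8689 \cdot 10^{-5}$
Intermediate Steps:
$L{\left(J,Y \right)} = 2 - \frac{10 J}{3}$ ($L{\left(J,Y \right)} = 2 - \frac{J + J 9}{3} = 2 - \frac{J + 9 J}{3} = 2 - \frac{10 J}{3}$)
$\frac{1}{35538 + L{\left(205,-216 \right)}} = \frac{1}{35538 + \left(2 - \frac{2050}{3}\right)} = \frac{1}{35538 - \frac{2044}{3}} = \frac{1}{\frac{104570}{3}} = \frac{3}{104570}$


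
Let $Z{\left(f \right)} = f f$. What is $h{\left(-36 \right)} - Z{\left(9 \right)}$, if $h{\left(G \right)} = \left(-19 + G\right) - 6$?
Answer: $-142$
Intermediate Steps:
$h{\left(G \right)} = -25 + G$
$Z{\left(f \right)} = f^{2}$
$h{\left(-36 \right)} - Z{\left(9 \right)} = \left(-25 - 36\right) - 9^{2} = -61 - 81 = -142$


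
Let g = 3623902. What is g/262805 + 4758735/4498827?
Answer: 5851309171543/394104743245 ≈ 14.847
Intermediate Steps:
g/262805 + 4758735/4498827 = 3623902/262805 + 4758735/4498827 = 3623902*(1/262805) + 4758735*(1/4498827) = 3623902/262805 + 1586245/1499609 = 5851309171543/394104743245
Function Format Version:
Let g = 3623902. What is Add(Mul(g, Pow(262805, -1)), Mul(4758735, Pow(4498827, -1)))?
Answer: Rational(5851309171543, 394104743245) ≈ 14.847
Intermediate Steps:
Add(Mul(g, Pow(262805, -1)), Mul(4758735, Pow(4498827, -1))) = Add(Mul(3623902, Pow(262805, -1)), Mul(4758735, Pow(4498827, -1))) = Add(Mul(3623902, Rational(1, 262805)), Mul(4758735, Rational(1, 4498827))) = Add(Rational(3623902, 262805), Rational(1586245, 1499609)) = Rational(5851309171543, 394104743245)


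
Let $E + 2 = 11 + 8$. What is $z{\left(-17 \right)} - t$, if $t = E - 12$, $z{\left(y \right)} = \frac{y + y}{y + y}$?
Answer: $-4$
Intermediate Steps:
$z{\left(y \right)} = 1$ ($z{\left(y \right)} = \frac{2 y}{2 y} = 2 y \frac{1}{2 y} = 1$)
$E = 17$ ($E = -2 + \left(11 + 8\right) = -2 + 19 = 17$)
$t = 5$ ($t = 17 - 12 = 5$)
$z{\left(-17 \right)} - t = 1 - 5 = -4$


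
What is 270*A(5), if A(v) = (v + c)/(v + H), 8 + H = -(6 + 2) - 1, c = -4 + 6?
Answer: -315/2 ≈ -157.50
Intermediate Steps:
c = 2
H = -17 (H = -8 + (-(6 + 2) - 1) = -8 + (-1*8 - 1) = -8 + (-8 - 1) = -8 - 9 = -17)
A(v) = (2 + v)/(-17 + v) (A(v) = (v + 2)/(v - 17) = (2 + v)/(-17 + v))
270*A(5) = 270*((2 + 5)/(-17 + 5)) = 270*(7/(-12)) = 270*(-1/12*7) = 270*(-7/12) = -315/2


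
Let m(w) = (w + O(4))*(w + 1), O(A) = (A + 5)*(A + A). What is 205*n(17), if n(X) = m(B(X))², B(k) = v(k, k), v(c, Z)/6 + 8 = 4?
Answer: 249857280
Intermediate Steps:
v(c, Z) = -24 (v(c, Z) = -48 + 6*4 = -48 + 24 = -24)
O(A) = 2*A*(5 + A) (O(A) = (5 + A)*(2*A) = 2*A*(5 + A))
B(k) = -24
m(w) = (1 + w)*(72 + w) (m(w) = (w + 2*4*(5 + 4))*(w + 1) = (w + 2*4*9)*(1 + w) = (w + 72)*(1 + w) = (72 + w)*(1 + w) = (1 + w)*(72 + w))
n(X) = 1218816 (n(X) = (72 + (-24)² + 73*(-24))² = (72 + 576 - 1752)² = (-1104)² = 1218816)
205*n(17) = 205*1218816 = 249857280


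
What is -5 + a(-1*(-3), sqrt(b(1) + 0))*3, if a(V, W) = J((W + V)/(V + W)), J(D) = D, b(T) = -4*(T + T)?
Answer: -2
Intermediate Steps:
b(T) = -8*T
a(V, W) = 1 (a(V, W) = (W + V)/(V + W) = (V + W)/(V + W) = 1)
-5 + a(-1*(-3), sqrt(b(1) + 0))*3 = -5 + 1*3 = -5 + 3 = -2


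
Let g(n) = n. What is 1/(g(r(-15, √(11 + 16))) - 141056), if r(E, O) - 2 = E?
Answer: -1/141069 ≈ -7.0887e-6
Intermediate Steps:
r(E, O) = 2 + E
1/(g(r(-15, √(11 + 16))) - 141056) = 1/((2 - 15) - 141056) = 1/(-13 - 141056) = 1/(-141069) = -1/141069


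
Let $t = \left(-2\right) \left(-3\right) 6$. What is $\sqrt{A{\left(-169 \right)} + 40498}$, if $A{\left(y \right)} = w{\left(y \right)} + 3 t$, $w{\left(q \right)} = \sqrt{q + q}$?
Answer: $\sqrt{40606 + 13 i \sqrt{2}} \approx 201.51 + 0.0456 i$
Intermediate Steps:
$w{\left(q \right)} = \sqrt{2} \sqrt{q}$ ($w{\left(q \right)} = \sqrt{2 q} = \sqrt{2} \sqrt{q}$)
$t = 36$ ($t = 6 \cdot 6 = 36$)
$A{\left(y \right)} = 108 + \sqrt{2} \sqrt{y}$ ($A{\left(y \right)} = \sqrt{2} \sqrt{y} + 3 \cdot 36 = \sqrt{2} \sqrt{y} + 108 = 108 + \sqrt{2} \sqrt{y}$)
$\sqrt{A{\left(-169 \right)} + 40498} = \sqrt{\left(108 + \sqrt{2} \sqrt{-169}\right) + 40498} = \sqrt{\left(108 + \sqrt{2} \cdot 13 i\right) + 40498} = \sqrt{\left(108 + 13 i \sqrt{2}\right) + 40498} = \sqrt{40606 + 13 i \sqrt{2}}$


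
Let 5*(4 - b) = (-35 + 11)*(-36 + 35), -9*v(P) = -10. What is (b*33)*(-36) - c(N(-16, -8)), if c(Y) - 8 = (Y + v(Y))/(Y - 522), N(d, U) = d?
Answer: 11407417/12105 ≈ 942.37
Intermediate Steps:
v(P) = 10/9 (v(P) = -⅑*(-10) = 10/9)
b = -⅘ (b = 4 - (-35 + 11)*(-36 + 35)/5 = 4 - (-24)*(-1)/5 = 4 - ⅕*24 = 4 - 24/5 = -⅘ ≈ -0.80000)
c(Y) = 8 + (10/9 + Y)/(-522 + Y) (c(Y) = 8 + (Y + 10/9)/(Y - 522) = 8 + (10/9 + Y)/(-522 + Y))
(b*33)*(-36) - c(N(-16, -8)) = -⅘*33*(-36) - (-37574 + 81*(-16))/(9*(-522 - 16)) = -132/5*(-36) - (-37574 - 1296)/(9*(-538)) = 4752/5 - (-1)*(-38870)/(9*538) = 4752/5 - 1*19435/2421 = 4752/5 - 19435/2421 = 11407417/12105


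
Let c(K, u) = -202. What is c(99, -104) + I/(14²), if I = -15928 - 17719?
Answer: -73239/196 ≈ -373.67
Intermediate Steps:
I = -33647
c(99, -104) + I/(14²) = -202 - 33647/(14²) = -202 - 33647/196 = -73239/196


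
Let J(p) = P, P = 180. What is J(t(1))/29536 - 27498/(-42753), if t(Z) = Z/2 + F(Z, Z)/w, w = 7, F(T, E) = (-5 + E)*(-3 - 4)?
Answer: 68323039/105229384 ≈ 0.64928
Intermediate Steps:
F(T, E) = 35 - 7*E (F(T, E) = (-5 + E)*(-7) = 35 - 7*E)
t(Z) = 5 - Z/2 (t(Z) = Z/2 + (35 - 7*Z)/7 = Z*(½) + (35 - 7*Z)*(⅐) = Z/2 + (5 - Z) = 5 - Z/2)
J(p) = 180
J(t(1))/29536 - 27498/(-42753) = 180/29536 - 27498/(-42753) = 180*(1/29536) - 27498*(-1/42753) = 45/7384 + 9166/14251 = 68323039/105229384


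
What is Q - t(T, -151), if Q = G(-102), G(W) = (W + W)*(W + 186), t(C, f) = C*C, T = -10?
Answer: -17236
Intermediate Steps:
t(C, f) = C**2
G(W) = 2*W*(186 + W) (G(W) = (2*W)*(186 + W) = 2*W*(186 + W))
Q = -17136 (Q = 2*(-102)*(186 - 102) = 2*(-102)*84 = -17136)
Q - t(T, -151) = -17136 - 1*(-10)**2 = -17136 - 1*100 = -17136 - 100 = -17236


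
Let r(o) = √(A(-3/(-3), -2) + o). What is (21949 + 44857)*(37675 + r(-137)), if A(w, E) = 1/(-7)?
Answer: 2516916050 + 534448*I*√105/7 ≈ 2.5169e+9 + 7.8235e+5*I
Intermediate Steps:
A(w, E) = -⅐
r(o) = √(-⅐ + o)
(21949 + 44857)*(37675 + r(-137)) = (21949 + 44857)*(37675 + √(-7 + 49*(-137))/7) = 66806*(37675 + √(-7 - 6713)/7) = 66806*(37675 + √(-6720)/7) = 66806*(37675 + (8*I*√105)/7) = 66806*(37675 + 8*I*√105/7) = 2516916050 + 534448*I*√105/7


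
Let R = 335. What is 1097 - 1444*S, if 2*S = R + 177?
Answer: -368567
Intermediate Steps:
S = 256 (S = (335 + 177)/2 = (½)*512 = 256)
1097 - 1444*S = 1097 - 1444*256 = 1097 - 369664 = -368567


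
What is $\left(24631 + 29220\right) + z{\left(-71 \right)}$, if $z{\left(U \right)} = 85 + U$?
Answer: $53865$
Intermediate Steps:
$\left(24631 + 29220\right) + z{\left(-71 \right)} = \left(24631 + 29220\right) + \left(85 - 71\right) = 53851 + 14 = 53865$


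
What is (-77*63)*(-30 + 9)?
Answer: 101871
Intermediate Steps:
(-77*63)*(-30 + 9) = -4851*(-21) = 101871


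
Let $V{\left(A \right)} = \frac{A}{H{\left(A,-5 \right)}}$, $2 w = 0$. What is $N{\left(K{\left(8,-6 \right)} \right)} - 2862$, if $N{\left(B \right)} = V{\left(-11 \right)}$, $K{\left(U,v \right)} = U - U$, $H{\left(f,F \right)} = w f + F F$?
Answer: $- \frac{71561}{25} \approx -2862.4$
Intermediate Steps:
$w = 0$ ($w = \frac{1}{2} \cdot 0 = 0$)
$H{\left(f,F \right)} = F^{2}$ ($H{\left(f,F \right)} = 0 f + F F = 0 + F^{2} = F^{2}$)
$K{\left(U,v \right)} = 0$
$V{\left(A \right)} = \frac{A}{25}$ ($V{\left(A \right)} = \frac{A}{\left(-5\right)^{2}} = \frac{A}{25}$)
$N{\left(B \right)} = - \frac{11}{25}$ ($N{\left(B \right)} = \frac{1}{25} \left(-11\right) = - \frac{11}{25}$)
$N{\left(K{\left(8,-6 \right)} \right)} - 2862 = - \frac{11}{25} - 2862 = - \frac{71561}{25}$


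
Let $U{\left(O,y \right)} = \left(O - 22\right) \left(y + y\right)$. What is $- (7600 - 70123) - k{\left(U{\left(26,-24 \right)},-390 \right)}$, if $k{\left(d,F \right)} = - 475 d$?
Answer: $-28677$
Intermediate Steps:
$U{\left(O,y \right)} = 2 y \left(-22 + O\right)$ ($U{\left(O,y \right)} = \left(-22 + O\right) 2 y = 2 y \left(-22 + O\right)$)
$- (7600 - 70123) - k{\left(U{\left(26,-24 \right)},-390 \right)} = - (7600 - 70123) - - 475 \cdot 2 \left(-24\right) \left(-22 + 26\right) = \left(-1\right) \left(-62523\right) - - 475 \cdot 2 \left(-24\right) 4 = 62523 - \left(-475\right) \left(-192\right) = 62523 - 91200 = -28677$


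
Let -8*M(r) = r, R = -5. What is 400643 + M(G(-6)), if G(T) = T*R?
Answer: 1602557/4 ≈ 4.0064e+5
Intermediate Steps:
G(T) = -5*T (G(T) = T*(-5) = -5*T)
M(r) = -r/8
400643 + M(G(-6)) = 400643 - (-5)*(-6)/8 = 400643 - ⅛*30 = 400643 - 15/4 = 1602557/4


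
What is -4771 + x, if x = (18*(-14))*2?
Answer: -5275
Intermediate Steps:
x = -504 (x = -252*2 = -504)
-4771 + x = -4771 - 504 = -5275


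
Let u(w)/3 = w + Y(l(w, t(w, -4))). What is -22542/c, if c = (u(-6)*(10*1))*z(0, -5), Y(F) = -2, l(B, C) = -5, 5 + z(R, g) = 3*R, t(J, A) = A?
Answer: -3757/200 ≈ -18.785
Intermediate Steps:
z(R, g) = -5 + 3*R
u(w) = -6 + 3*w (u(w) = 3*(w - 2) = 3*(-2 + w) = -6 + 3*w)
c = 1200 (c = ((-6 + 3*(-6))*(10*1))*(-5 + 3*0) = ((-6 - 18)*10)*(-5 + 0) = -24*10*(-5) = -240*(-5) = 1200)
-22542/c = -22542/1200 = -22542*1/1200 = -3757/200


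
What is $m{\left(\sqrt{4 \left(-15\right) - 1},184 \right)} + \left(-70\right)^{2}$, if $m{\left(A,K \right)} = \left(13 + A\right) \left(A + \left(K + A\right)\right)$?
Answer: $7170 + 210 i \sqrt{61} \approx 7170.0 + 1640.2 i$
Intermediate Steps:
$m{\left(A,K \right)} = \left(13 + A\right) \left(K + 2 A\right)$ ($m{\left(A,K \right)} = \left(13 + A\right) \left(A + \left(A + K\right)\right) = \left(13 + A\right) \left(K + 2 A\right)$)
$m{\left(\sqrt{4 \left(-15\right) - 1},184 \right)} + \left(-70\right)^{2} = \left(2 \left(\sqrt{4 \left(-15\right) - 1}\right)^{2} + 13 \cdot 184 + 26 \sqrt{4 \left(-15\right) - 1} + \sqrt{4 \left(-15\right) - 1} \cdot 184\right) + \left(-70\right)^{2} = \left(2 \left(\sqrt{-60 - 1}\right)^{2} + 2392 + 26 \sqrt{-60 - 1} + \sqrt{-60 - 1} \cdot 184\right) + 4900 = \left(2 \left(\sqrt{-61}\right)^{2} + 2392 + 26 \sqrt{-61} + \sqrt{-61} \cdot 184\right) + 4900 = \left(2 \left(i \sqrt{61}\right)^{2} + 2392 + 26 i \sqrt{61} + i \sqrt{61} \cdot 184\right) + 4900 = \left(2 \left(-61\right) + 2392 + 26 i \sqrt{61} + 184 i \sqrt{61}\right) + 4900 = \left(-122 + 2392 + 26 i \sqrt{61} + 184 i \sqrt{61}\right) + 4900 = \left(2270 + 210 i \sqrt{61}\right) + 4900 = 7170 + 210 i \sqrt{61}$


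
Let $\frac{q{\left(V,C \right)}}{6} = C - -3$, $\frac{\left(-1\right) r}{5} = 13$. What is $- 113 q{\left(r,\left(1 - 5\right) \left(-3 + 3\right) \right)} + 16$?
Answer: $-2018$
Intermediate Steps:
$r = -65$ ($r = \left(-5\right) 13 = -65$)
$q{\left(V,C \right)} = 18 + 6 C$ ($q{\left(V,C \right)} = 6 \left(C - -3\right) = 6 \left(C + 3\right) = 6 \left(3 + C\right) = 18 + 6 C$)
$- 113 q{\left(r,\left(1 - 5\right) \left(-3 + 3\right) \right)} + 16 = - 113 \left(18 + 6 \left(1 - 5\right) \left(-3 + 3\right)\right) + 16 = - 113 \left(18 + 6 \left(\left(-4\right) 0\right)\right) + 16 = - 113 \left(18 + 6 \cdot 0\right) + 16 = - 113 \left(18 + 0\right) + 16 = \left(-113\right) 18 + 16 = -2034 + 16 = -2018$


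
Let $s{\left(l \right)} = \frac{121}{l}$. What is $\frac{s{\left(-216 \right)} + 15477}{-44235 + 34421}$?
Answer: $- \frac{3342911}{2119824} \approx -1.577$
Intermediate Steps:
$\frac{s{\left(-216 \right)} + 15477}{-44235 + 34421} = \frac{\frac{121}{-216} + 15477}{-44235 + 34421} = \frac{121 \left(- \frac{1}{216}\right) + 15477}{-9814} = \left(- \frac{121}{216} + 15477\right) \left(- \frac{1}{9814}\right) = \frac{3342911}{216} \left(- \frac{1}{9814}\right) = - \frac{3342911}{2119824}$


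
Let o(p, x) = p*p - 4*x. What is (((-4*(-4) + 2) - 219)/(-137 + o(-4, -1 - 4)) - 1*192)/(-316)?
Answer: 19191/31916 ≈ 0.60130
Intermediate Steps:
o(p, x) = p² - 4*x
(((-4*(-4) + 2) - 219)/(-137 + o(-4, -1 - 4)) - 1*192)/(-316) = (((-4*(-4) + 2) - 219)/(-137 + ((-4)² - 4*(-1 - 4))) - 1*192)/(-316) = (((16 + 2) - 219)/(-137 + (16 - 4*(-5))) - 192)*(-1/316) = ((18 - 219)/(-137 + (16 + 20)) - 192)*(-1/316) = (-201/(-137 + 36) - 192)*(-1/316) = (-201/(-101) - 192)*(-1/316) = (-201*(-1/101) - 192)*(-1/316) = (201/101 - 192)*(-1/316) = -19191/101*(-1/316) = 19191/31916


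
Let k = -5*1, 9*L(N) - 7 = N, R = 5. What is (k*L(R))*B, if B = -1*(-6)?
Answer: -40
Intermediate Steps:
L(N) = 7/9 + N/9
B = 6
k = -5
(k*L(R))*B = -5*(7/9 + (1/9)*5)*6 = -5*(7/9 + 5/9)*6 = -5*4/3*6 = -20/3*6 = -40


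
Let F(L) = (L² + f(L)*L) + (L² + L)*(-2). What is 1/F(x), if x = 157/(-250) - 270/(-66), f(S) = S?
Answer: -1375/9523 ≈ -0.14439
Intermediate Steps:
x = 9523/2750 (x = 157*(-1/250) - 270*(-1/66) = -157/250 + 45/11 = 9523/2750 ≈ 3.4629)
F(L) = -2*L (F(L) = (L² + L*L) + (L² + L)*(-2) = (L² + L²) + (L + L²)*(-2) = 2*L² + (-2*L - 2*L²) = -2*L)
1/F(x) = 1/(-2*9523/2750) = 1/(-9523/1375) = -1375/9523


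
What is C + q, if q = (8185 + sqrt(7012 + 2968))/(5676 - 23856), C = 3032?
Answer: 11022715/3636 - sqrt(2495)/9090 ≈ 3031.5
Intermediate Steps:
q = -1637/3636 - sqrt(2495)/9090 (q = (8185 + sqrt(9980))/(-18180) = (8185 + 2*sqrt(2495))*(-1/18180) = -1637/3636 - sqrt(2495)/9090 ≈ -0.45572)
C + q = 3032 + (-1637/3636 - sqrt(2495)/9090) = 11022715/3636 - sqrt(2495)/9090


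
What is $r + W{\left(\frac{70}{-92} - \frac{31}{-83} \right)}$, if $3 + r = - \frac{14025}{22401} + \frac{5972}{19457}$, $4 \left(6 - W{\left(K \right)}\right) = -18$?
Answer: $\frac{2086544183}{290570838} \approx 7.1808$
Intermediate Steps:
$W{\left(K \right)} = \frac{21}{2}$ ($W{\left(K \right)} = 6 - - \frac{9}{2} = 6 + \frac{9}{2} = \frac{21}{2}$)
$r = - \frac{482224808}{145285419}$ ($r = -3 + \left(- \frac{14025}{22401} + \frac{5972}{19457}\right) = -3 + \left(\left(-14025\right) \frac{1}{22401} + 5972 \cdot \frac{1}{19457}\right) = -3 + \left(- \frac{4675}{7467} + \frac{5972}{19457}\right) = -3 - \frac{46368551}{145285419} = - \frac{482224808}{145285419} \approx -3.3192$)
$r + W{\left(\frac{70}{-92} - \frac{31}{-83} \right)} = - \frac{482224808}{145285419} + \frac{21}{2} = \frac{2086544183}{290570838}$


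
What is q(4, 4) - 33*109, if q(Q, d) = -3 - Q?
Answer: -3604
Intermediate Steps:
q(4, 4) - 33*109 = (-3 - 1*4) - 33*109 = (-3 - 4) - 3597 = -7 - 3597 = -3604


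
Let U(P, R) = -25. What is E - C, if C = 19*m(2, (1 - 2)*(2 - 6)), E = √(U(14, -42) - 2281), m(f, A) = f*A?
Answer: -152 + I*√2306 ≈ -152.0 + 48.021*I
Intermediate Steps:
m(f, A) = A*f
E = I*√2306 (E = √(-25 - 2281) = √(-2306) = I*√2306 ≈ 48.021*I)
C = 152 (C = 19*(((1 - 2)*(2 - 6))*2) = 19*(-1*(-4)*2) = 19*(4*2) = 19*8 = 152)
E - C = I*√2306 - 1*152 = I*√2306 - 152 = -152 + I*√2306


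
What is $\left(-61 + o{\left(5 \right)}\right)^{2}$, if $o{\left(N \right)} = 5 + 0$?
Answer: $3136$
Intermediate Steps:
$o{\left(N \right)} = 5$
$\left(-61 + o{\left(5 \right)}\right)^{2} = \left(-61 + 5\right)^{2} = \left(-56\right)^{2} = 3136$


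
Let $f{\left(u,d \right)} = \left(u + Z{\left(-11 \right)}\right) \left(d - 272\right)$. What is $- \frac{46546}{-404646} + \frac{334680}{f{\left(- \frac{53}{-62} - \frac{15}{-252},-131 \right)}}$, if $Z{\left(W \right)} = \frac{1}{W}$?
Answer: $- \frac{62560102332097}{62038503813} \approx -1008.4$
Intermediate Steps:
$f{\left(u,d \right)} = \left(-272 + d\right) \left(- \frac{1}{11} + u\right)$ ($f{\left(u,d \right)} = \left(u + \frac{1}{-11}\right) \left(d - 272\right) = \left(u - \frac{1}{11}\right) \left(-272 + d\right) = \left(- \frac{1}{11} + u\right) \left(-272 + d\right) = \left(-272 + d\right) \left(- \frac{1}{11} + u\right)$)
$- \frac{46546}{-404646} + \frac{334680}{f{\left(- \frac{53}{-62} - \frac{15}{-252},-131 \right)}} = - \frac{46546}{-404646} + \frac{334680}{\frac{272}{11} - 272 \left(- \frac{53}{-62} - \frac{15}{-252}\right) - - \frac{131}{11} - 131 \left(- \frac{53}{-62} - \frac{15}{-252}\right)} = \left(-46546\right) \left(- \frac{1}{404646}\right) + \frac{334680}{\frac{272}{11} - 272 \left(\left(-53\right) \left(- \frac{1}{62}\right) - - \frac{5}{84}\right) + \frac{131}{11} - 131 \left(\left(-53\right) \left(- \frac{1}{62}\right) - - \frac{5}{84}\right)} = \frac{23273}{202323} + \frac{334680}{\frac{272}{11} - 272 \left(\frac{53}{62} + \frac{5}{84}\right) + \frac{131}{11} - 131 \left(\frac{53}{62} + \frac{5}{84}\right)} = \frac{23273}{202323} + \frac{334680}{\frac{272}{11} - \frac{161908}{651} + \frac{131}{11} - \frac{311911}{2604}} = \frac{23273}{202323} + \frac{334680}{- \frac{306631}{924}} = \frac{23273}{202323} + 334680 \left(- \frac{924}{306631}\right) = \frac{23273}{202323} - \frac{309244320}{306631} = - \frac{62560102332097}{62038503813}$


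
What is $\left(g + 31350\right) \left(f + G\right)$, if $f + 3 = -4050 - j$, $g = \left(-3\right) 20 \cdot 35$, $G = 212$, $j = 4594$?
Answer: $-246723750$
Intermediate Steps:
$g = -2100$ ($g = \left(-60\right) 35 = -2100$)
$f = -8647$ ($f = -3 - 8644 = -8647$)
$\left(g + 31350\right) \left(f + G\right) = \left(-2100 + 31350\right) \left(-8647 + 212\right) = 29250 \left(-8435\right) = -246723750$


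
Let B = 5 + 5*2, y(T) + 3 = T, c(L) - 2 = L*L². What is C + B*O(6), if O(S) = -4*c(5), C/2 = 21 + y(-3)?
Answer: -7590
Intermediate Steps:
c(L) = 2 + L³ (c(L) = 2 + L*L² = 2 + L³)
y(T) = -3 + T
C = 30 (C = 2*(21 + (-3 - 3)) = 2*(21 - 6) = 2*15 = 30)
O(S) = -508 (O(S) = -4*(2 + 5³) = -4*(2 + 125) = -4*127 = -508)
B = 15 (B = 5 + 10 = 15)
C + B*O(6) = 30 + 15*(-508) = 30 - 7620 = -7590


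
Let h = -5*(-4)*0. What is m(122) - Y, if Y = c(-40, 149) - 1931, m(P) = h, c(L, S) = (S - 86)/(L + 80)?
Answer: 77177/40 ≈ 1929.4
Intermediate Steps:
c(L, S) = (-86 + S)/(80 + L)
h = 0 (h = 20*0 = 0)
m(P) = 0
Y = -77177/40 (Y = (-86 + 149)/(80 - 40) - 1931 = 63/40 - 1931 = -77177/40 ≈ -1929.4)
m(122) - Y = 0 - 1*(-77177/40) = 0 + 77177/40 = 77177/40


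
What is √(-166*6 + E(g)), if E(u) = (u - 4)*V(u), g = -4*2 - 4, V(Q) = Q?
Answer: 2*I*√201 ≈ 28.355*I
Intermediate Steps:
g = -12 (g = -8 - 4 = -12)
E(u) = u*(-4 + u) (E(u) = (u - 4)*u = (-4 + u)*u = u*(-4 + u))
√(-166*6 + E(g)) = √(-166*6 - 12*(-4 - 12)) = √(-996 - 12*(-16)) = √(-996 + 192) = √(-804) = 2*I*√201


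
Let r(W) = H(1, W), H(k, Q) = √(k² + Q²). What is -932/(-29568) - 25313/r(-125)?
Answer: 233/7392 - 25313*√15626/15626 ≈ -202.47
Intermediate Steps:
H(k, Q) = √(Q² + k²)
r(W) = √(1 + W²) (r(W) = √(W² + 1²) = √(W² + 1) = √(1 + W²))
-932/(-29568) - 25313/r(-125) = -932/(-29568) - 25313/√(1 + (-125)²) = -932*(-1/29568) - 25313/√(1 + 15625) = 233/7392 - 25313*√15626/15626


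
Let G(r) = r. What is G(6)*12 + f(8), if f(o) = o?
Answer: 80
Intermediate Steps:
G(6)*12 + f(8) = 6*12 + 8 = 72 + 8 = 80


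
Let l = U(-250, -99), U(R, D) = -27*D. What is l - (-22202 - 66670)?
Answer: 91545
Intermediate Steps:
l = 2673 (l = -27*(-99) = 2673)
l - (-22202 - 66670) = 2673 - (-22202 - 66670) = 2673 - 1*(-88872) = 2673 + 88872 = 91545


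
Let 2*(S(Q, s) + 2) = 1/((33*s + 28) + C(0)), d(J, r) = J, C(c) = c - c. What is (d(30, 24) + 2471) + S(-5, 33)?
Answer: 5582767/2234 ≈ 2499.0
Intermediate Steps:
C(c) = 0
S(Q, s) = -2 + 1/(2*(28 + 33*s)) (S(Q, s) = -2 + 1/(2*((33*s + 28) + 0)) = -2 + 1/(2*((28 + 33*s) + 0)) = -2 + 1/(2*(28 + 33*s)))
(d(30, 24) + 2471) + S(-5, 33) = (30 + 2471) + 3*(-37 - 44*33)/(2*(28 + 33*33)) = 2501 + 3*(-37 - 1452)/(2*(28 + 1089)) = 2501 + (3/2)*(-1489)/1117 = 2501 + (3/2)*(1/1117)*(-1489) = 2501 - 4467/2234 = 5582767/2234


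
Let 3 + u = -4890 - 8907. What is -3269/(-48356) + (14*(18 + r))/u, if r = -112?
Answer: 1941941/11916300 ≈ 0.16297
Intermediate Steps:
u = -13800 (u = -3 + (-4890 - 8907) = -3 - 13797 = -13800)
-3269/(-48356) + (14*(18 + r))/u = -3269/(-48356) + (14*(18 - 112))/(-13800) = -3269*(-1/48356) + (14*(-94))*(-1/13800) = 467/6908 - 1316*(-1/13800) = 467/6908 + 329/3450 = 1941941/11916300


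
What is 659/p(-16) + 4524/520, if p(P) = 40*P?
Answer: 4909/640 ≈ 7.6703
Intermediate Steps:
659/p(-16) + 4524/520 = 659/((40*(-16))) + 4524/520 = 659/(-640) + 4524*(1/520) = 659*(-1/640) + 87/10 = -659/640 + 87/10 = 4909/640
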